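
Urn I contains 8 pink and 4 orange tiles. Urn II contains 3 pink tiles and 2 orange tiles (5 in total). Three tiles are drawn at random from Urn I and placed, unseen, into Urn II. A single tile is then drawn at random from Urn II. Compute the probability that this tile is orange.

3/8

Condition on how many of the transferred tiles are orange (from Urn I: 4 orange of 12; then Urn II has 8 total).
  0 orange: C(4,0)C(8,3)/C(12,3) = 14/55; then P = 2/8
  1 orange: C(4,1)C(8,2)/C(12,3) = 28/55; then P = 3/8
  2 orange: C(4,2)C(8,1)/C(12,3) = 12/55; then P = 4/8
  3 orange: C(4,3)C(8,0)/C(12,3) = 1/55; then P = 5/8
P(orange from Urn II) = 3/8 ≈ 0.3750.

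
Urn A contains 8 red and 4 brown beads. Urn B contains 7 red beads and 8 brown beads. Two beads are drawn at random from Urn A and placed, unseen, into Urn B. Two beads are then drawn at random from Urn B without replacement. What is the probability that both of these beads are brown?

Condition on how many of the transferred beads are brown (from Urn A: 4 brown of 12; then Urn B has 17 total).
  0 brown: C(4,0)C(8,2)/C(12,2) = 14/33; then P = C(8,2)/C(17,2) = 7/34
  1 brown: C(4,1)C(8,1)/C(12,2) = 16/33; then P = C(9,2)/C(17,2) = 9/34
  2 brown: C(4,2)C(8,0)/C(12,2) = 1/11; then P = C(10,2)/C(17,2) = 45/136
P(both brown) = 1103/4488 ≈ 0.2458.

1103/4488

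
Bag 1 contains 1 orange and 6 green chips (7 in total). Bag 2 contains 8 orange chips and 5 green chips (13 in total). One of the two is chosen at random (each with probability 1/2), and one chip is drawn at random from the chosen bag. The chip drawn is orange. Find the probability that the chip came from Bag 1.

P(orange | Bag 1) = 1/7; P(orange | Bag 2) = 8/13.
P(orange) = 1/2·1/7 + 1/2·8/13 = 69/182.
By Bayes' rule, P(Bag 1 | orange) = 1/14 / 69/182 = 13/69 ≈ 0.1884.

13/69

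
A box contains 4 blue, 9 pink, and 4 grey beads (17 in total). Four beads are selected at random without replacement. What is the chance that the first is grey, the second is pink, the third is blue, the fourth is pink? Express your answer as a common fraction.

12/595

Multiply the conditional probability of each draw in order, without replacement, so each draw removes one from its color and from the total.
P = (4/17) · (9/16) · (4/15) · (8/14) = 12/595 ≈ 0.0202.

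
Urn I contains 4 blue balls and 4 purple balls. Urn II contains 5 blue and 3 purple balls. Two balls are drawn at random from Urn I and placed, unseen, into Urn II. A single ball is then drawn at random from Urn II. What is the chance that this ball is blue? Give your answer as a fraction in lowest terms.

3/5

Condition on how many of the transferred balls are blue (from Urn I: 4 blue of 8; then Urn II has 10 total).
  0 blue: C(4,0)C(4,2)/C(8,2) = 3/14; then P = 5/10
  1 blue: C(4,1)C(4,1)/C(8,2) = 4/7; then P = 6/10
  2 blue: C(4,2)C(4,0)/C(8,2) = 3/14; then P = 7/10
P(blue from Urn II) = 3/5 ≈ 0.6000.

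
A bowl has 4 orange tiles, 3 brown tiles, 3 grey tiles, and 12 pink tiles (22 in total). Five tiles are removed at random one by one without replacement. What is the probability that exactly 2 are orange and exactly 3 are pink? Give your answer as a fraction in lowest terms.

Unordered draws without replacement: count favorable combinations over C(22,5).
Favorable = C(4,2) · C(3,0) · C(3,0) · C(12,3) = 1320; total = C(22,5) = 26334.
P = 1320/26334 = 20/399 ≈ 0.0501.

20/399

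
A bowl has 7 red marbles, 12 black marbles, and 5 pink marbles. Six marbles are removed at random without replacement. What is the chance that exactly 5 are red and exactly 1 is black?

Unordered draws without replacement: count favorable combinations over C(24,6).
Favorable = C(7,5) · C(12,1) · C(5,0) = 252; total = C(24,6) = 134596.
P = 252/134596 = 9/4807 ≈ 0.0019.

9/4807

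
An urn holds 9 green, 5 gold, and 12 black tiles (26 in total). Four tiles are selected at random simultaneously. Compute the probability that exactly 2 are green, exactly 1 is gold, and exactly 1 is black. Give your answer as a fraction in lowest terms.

216/1495

Unordered draws without replacement: count favorable combinations over C(26,4).
Favorable = C(9,2) · C(5,1) · C(12,1) = 2160; total = C(26,4) = 14950.
P = 2160/14950 = 216/1495 ≈ 0.1445.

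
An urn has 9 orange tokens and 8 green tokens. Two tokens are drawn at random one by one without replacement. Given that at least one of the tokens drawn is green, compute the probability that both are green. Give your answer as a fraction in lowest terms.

7/25

P(both green) = C(8,2)/C(17,2) = 7/34; P(at least one green) = 1 − C(9,2)/C(17,2) = 25/34.
Since 'both green' ⊆ 'at least one green', P(both | at least one) = 7/34 / 25/34 = 7/25 ≈ 0.2800.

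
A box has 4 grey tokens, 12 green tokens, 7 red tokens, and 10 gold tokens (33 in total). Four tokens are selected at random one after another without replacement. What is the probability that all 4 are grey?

1/40920

Unordered draws without replacement: count favorable combinations over C(33,4).
Favorable = C(4,4) · C(12,0) · C(7,0) · C(10,0) = 1; total = C(33,4) = 40920.
P = 1/40920 = 1/40920 ≈ 0.0000.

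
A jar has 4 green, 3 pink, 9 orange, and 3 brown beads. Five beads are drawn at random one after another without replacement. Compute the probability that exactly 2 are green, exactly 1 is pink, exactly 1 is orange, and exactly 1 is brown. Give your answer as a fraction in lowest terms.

27/646

Unordered draws without replacement: count favorable combinations over C(19,5).
Favorable = C(4,2) · C(3,1) · C(9,1) · C(3,1) = 486; total = C(19,5) = 11628.
P = 486/11628 = 27/646 ≈ 0.0418.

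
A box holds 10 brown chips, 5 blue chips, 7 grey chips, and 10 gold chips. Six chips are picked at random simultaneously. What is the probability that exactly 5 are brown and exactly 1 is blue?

Unordered draws without replacement: count favorable combinations over C(32,6).
Favorable = C(10,5) · C(5,1) · C(7,0) · C(10,0) = 1260; total = C(32,6) = 906192.
P = 1260/906192 = 5/3596 ≈ 0.0014.

5/3596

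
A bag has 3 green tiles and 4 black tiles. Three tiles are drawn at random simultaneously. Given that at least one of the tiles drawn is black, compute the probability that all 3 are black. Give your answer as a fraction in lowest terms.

2/17

P(all 3 black) = C(4,3)/C(7,3) = 4/35; P(at least one black) = 1 − C(3,3)/C(7,3) = 34/35.
Since 'all 3 black' ⊆ 'at least one black', P(all 3 | at least one) = 4/35 / 34/35 = 2/17 ≈ 0.1176.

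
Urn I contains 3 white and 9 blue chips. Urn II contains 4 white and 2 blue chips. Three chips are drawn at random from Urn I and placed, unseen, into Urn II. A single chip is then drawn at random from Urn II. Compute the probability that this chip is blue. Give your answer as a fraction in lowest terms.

Condition on how many of the transferred chips are blue (from Urn I: 9 blue of 12; then Urn II has 9 total).
  0 blue: C(9,0)C(3,3)/C(12,3) = 1/220; then P = 2/9
  1 blue: C(9,1)C(3,2)/C(12,3) = 27/220; then P = 3/9
  2 blue: C(9,2)C(3,1)/C(12,3) = 27/55; then P = 4/9
  3 blue: C(9,3)C(3,0)/C(12,3) = 21/55; then P = 5/9
P(blue from Urn II) = 17/36 ≈ 0.4722.

17/36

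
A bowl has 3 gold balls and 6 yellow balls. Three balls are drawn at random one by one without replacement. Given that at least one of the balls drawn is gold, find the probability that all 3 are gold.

P(all 3 gold) = C(3,3)/C(9,3) = 1/84; P(at least one gold) = 1 − C(6,3)/C(9,3) = 16/21.
Since 'all 3 gold' ⊆ 'at least one gold', P(all 3 | at least one) = 1/84 / 16/21 = 1/64 ≈ 0.0156.

1/64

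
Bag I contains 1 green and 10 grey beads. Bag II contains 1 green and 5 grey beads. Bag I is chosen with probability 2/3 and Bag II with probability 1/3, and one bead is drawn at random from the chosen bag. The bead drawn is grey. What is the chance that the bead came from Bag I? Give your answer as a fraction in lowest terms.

P(grey | Bag I) = 10/11; P(grey | Bag II) = 5/6.
P(grey) = 2/3·10/11 + 1/3·5/6 = 175/198.
By Bayes' rule, P(Bag I | grey) = 20/33 / 175/198 = 24/35 ≈ 0.6857.

24/35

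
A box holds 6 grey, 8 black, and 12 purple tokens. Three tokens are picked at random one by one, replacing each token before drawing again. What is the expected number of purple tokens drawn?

By linearity of expectation, E[X] = Σ P(draw i is purple); each independent draw has P(purple) = 12/26.
E[X] = 3 · 12/26 = 18/13 ≈ 1.3846.

18/13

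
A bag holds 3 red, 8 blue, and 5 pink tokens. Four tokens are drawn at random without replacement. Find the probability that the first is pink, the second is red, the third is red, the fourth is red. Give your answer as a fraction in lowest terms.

Multiply the conditional probability of each draw in order, without replacement, so each draw removes one from its color and from the total.
P = (5/16) · (3/15) · (2/14) · (1/13) = 1/1456 ≈ 0.0007.

1/1456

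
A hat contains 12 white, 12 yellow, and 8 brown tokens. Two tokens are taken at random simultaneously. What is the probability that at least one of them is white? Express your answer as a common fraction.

153/248

Use the complement: P(at least one white) = 1 − P(no white).
P(none) = C(20,2)/C(32,2) = 190/496.
So P = 1 − 190/496 = 153/248 ≈ 0.6169.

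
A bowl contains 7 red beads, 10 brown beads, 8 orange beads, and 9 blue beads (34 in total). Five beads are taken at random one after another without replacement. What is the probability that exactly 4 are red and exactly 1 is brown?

Unordered draws without replacement: count favorable combinations over C(34,5).
Favorable = C(7,4) · C(10,1) · C(8,0) · C(9,0) = 350; total = C(34,5) = 278256.
P = 350/278256 = 175/139128 ≈ 0.0013.

175/139128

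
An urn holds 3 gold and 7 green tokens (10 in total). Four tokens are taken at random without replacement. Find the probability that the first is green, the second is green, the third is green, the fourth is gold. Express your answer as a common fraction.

1/8

Multiply the conditional probability of each draw in order, without replacement, so each draw removes one from its color and from the total.
P = (7/10) · (6/9) · (5/8) · (3/7) = 1/8 ≈ 0.1250.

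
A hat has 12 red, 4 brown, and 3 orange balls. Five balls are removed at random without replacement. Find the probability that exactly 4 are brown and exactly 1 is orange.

Unordered draws without replacement: count favorable combinations over C(19,5).
Favorable = C(12,0) · C(4,4) · C(3,1) = 3; total = C(19,5) = 11628.
P = 3/11628 = 1/3876 ≈ 0.0003.

1/3876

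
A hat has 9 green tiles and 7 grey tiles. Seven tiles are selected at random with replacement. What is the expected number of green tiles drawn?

By linearity of expectation, E[X] = Σ P(draw i is green); each independent draw has P(green) = 9/16.
E[X] = 7 · 9/16 = 63/16 ≈ 3.9375.

63/16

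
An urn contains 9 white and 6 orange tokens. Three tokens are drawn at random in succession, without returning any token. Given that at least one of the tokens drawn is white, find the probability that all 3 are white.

28/145

P(all 3 white) = C(9,3)/C(15,3) = 12/65; P(at least one white) = 1 − C(6,3)/C(15,3) = 87/91.
Since 'all 3 white' ⊆ 'at least one white', P(all 3 | at least one) = 12/65 / 87/91 = 28/145 ≈ 0.1931.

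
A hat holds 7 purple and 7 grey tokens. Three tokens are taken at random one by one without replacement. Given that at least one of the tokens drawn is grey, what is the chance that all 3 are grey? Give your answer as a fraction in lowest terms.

5/47

P(all 3 grey) = C(7,3)/C(14,3) = 5/52; P(at least one grey) = 1 − C(7,3)/C(14,3) = 47/52.
Since 'all 3 grey' ⊆ 'at least one grey', P(all 3 | at least one) = 5/52 / 47/52 = 5/47 ≈ 0.1064.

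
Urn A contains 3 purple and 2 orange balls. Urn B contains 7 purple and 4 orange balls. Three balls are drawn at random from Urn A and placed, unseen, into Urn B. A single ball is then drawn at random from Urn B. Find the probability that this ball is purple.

Condition on how many of the transferred balls are purple (from Urn A: 3 purple of 5; then Urn B has 14 total).
  1 purple: C(3,1)C(2,2)/C(5,3) = 3/10; then P = 8/14
  2 purple: C(3,2)C(2,1)/C(5,3) = 3/5; then P = 9/14
  3 purple: C(3,3)C(2,0)/C(5,3) = 1/10; then P = 10/14
P(purple from Urn B) = 22/35 ≈ 0.6286.

22/35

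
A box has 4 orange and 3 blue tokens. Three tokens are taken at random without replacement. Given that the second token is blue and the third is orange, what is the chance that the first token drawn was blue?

P(first=blue and the second token is blue and the third is orange) = (3/7)·(2/6)·(4/5) = 4/35.
P(E) = Σ over first color = 6/35 + 4/35 = 2/7.
By Bayes, P(first=blue | E) = 4/35 / 2/7 = 2/5 ≈ 0.4000.

2/5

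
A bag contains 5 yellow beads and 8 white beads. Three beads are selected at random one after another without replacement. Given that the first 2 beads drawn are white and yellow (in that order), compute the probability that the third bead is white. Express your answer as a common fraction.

7/11

After removing 1 yellow, 1 white, the bag has 7 white out of 11 remaining.
P(third is white | given) = 7/11 ≈ 0.6364.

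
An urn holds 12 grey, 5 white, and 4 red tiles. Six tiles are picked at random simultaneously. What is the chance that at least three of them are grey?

264/323

Sum the hypergeometric tail for j = 3,…,6 grey tiles.
Favorable = C(12,3)·C(9,3) + C(12,4)·C(9,2) + C(12,5)·C(9,1) + C(12,6)·C(9,0) = 44352; total = C(21,6) = 54264.
P = 44352/54264 = 264/323 ≈ 0.8173.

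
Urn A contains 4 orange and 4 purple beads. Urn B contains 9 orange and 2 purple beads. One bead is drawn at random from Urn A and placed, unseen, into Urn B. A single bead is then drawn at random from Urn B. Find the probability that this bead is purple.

Condition on how many of the transferred beads are purple (from Urn A: 4 purple of 8; then Urn B has 12 total).
  0 purple: C(4,0)C(4,1)/C(8,1) = 1/2; then P = 2/12
  1 purple: C(4,1)C(4,0)/C(8,1) = 1/2; then P = 3/12
P(purple from Urn B) = 5/24 ≈ 0.2083.

5/24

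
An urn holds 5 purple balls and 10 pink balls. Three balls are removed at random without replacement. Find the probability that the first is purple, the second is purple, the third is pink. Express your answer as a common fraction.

Multiply the conditional probability of each draw in order, without replacement, so each draw removes one from its color and from the total.
P = (5/15) · (4/14) · (10/13) = 20/273 ≈ 0.0733.

20/273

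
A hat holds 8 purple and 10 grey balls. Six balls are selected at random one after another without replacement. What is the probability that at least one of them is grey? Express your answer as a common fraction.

Use the complement: P(at least one grey) = 1 − P(no grey).
P(none) = C(8,6)/C(18,6) = 28/18564.
So P = 1 − 28/18564 = 662/663 ≈ 0.9985.

662/663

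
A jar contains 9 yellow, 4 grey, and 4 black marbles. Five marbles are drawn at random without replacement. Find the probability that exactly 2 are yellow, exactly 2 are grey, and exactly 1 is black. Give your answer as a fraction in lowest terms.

Unordered draws without replacement: count favorable combinations over C(17,5).
Favorable = C(9,2) · C(4,2) · C(4,1) = 864; total = C(17,5) = 6188.
P = 864/6188 = 216/1547 ≈ 0.1396.

216/1547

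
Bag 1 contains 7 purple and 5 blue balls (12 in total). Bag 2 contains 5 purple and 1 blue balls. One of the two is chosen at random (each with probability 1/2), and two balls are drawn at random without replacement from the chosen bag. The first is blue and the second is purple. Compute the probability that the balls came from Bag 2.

22/57

P(E | Bag 1) = 35/132; P(E | Bag 2) = 1/6.
P(E) = 1/2·35/132 + 1/2·1/6 = 19/88.
By Bayes' rule, P(Bag 2 | E) = 1/12 / 19/88 = 22/57 ≈ 0.3860.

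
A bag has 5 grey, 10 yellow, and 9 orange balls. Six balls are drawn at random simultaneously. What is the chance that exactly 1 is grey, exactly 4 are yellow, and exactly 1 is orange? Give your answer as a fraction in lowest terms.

675/9614

Unordered draws without replacement: count favorable combinations over C(24,6).
Favorable = C(5,1) · C(10,4) · C(9,1) = 9450; total = C(24,6) = 134596.
P = 9450/134596 = 675/9614 ≈ 0.0702.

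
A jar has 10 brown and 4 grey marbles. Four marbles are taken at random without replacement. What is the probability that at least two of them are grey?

311/1001

Sum the hypergeometric tail for j = 2,…,4 grey marbles.
Favorable = C(4,2)·C(10,2) + C(4,3)·C(10,1) + C(4,4)·C(10,0) = 311; total = C(14,4) = 1001.
P = 311/1001 = 311/1001 ≈ 0.3107.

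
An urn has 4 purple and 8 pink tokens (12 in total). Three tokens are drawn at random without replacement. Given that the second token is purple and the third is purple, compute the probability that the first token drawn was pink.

P(first=pink and the second token is purple and the third is purple) = (8/12)·(4/11)·(3/10) = 4/55.
P(E) = Σ over first color = 1/55 + 4/55 = 1/11.
By Bayes, P(first=pink | E) = 4/55 / 1/11 = 4/5 ≈ 0.8000.

4/5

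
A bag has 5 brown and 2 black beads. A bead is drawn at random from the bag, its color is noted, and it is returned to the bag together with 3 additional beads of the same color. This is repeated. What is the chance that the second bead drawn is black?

Condition on the first draw. If first is black (prob 2/7), second-black has prob (5)/(10); if not (prob 5/7), it has prob 2/(10).
P = (2/7)·(5/10) + (5/7)·(2/10) = 2/7 ≈ 0.2857.

2/7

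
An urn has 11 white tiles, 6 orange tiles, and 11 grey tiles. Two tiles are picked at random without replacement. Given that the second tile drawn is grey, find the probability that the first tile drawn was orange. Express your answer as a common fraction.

P(first=orange and the second tile drawn is grey) = (6/28)·(11/27) = 11/126.
P(the second tile drawn is grey) = Σ over first color = 121/756 + 11/126 + 55/378 = 11/28.
By Bayes, P(first=orange | the second tile drawn is grey) = 11/126 / 11/28 = 2/9 ≈ 0.2222.

2/9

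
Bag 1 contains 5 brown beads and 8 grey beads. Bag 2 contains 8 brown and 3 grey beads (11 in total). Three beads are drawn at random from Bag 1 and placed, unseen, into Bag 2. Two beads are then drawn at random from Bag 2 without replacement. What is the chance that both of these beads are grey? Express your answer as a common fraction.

125/1183

Condition on how many of the transferred beads are grey (from Bag 1: 8 grey of 13; then Bag 2 has 14 total).
  0 grey: C(8,0)C(5,3)/C(13,3) = 5/143; then P = C(3,2)/C(14,2) = 3/91
  1 grey: C(8,1)C(5,2)/C(13,3) = 40/143; then P = C(4,2)/C(14,2) = 6/91
  2 grey: C(8,2)C(5,1)/C(13,3) = 70/143; then P = C(5,2)/C(14,2) = 10/91
  3 grey: C(8,3)C(5,0)/C(13,3) = 28/143; then P = C(6,2)/C(14,2) = 15/91
P(both grey) = 125/1183 ≈ 0.1057.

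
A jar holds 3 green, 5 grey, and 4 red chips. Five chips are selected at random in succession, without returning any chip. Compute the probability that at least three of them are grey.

Sum the hypergeometric tail for j = 3,…,5 grey chips.
Favorable = C(5,3)·C(7,2) + C(5,4)·C(7,1) + C(5,5)·C(7,0) = 246; total = C(12,5) = 792.
P = 246/792 = 41/132 ≈ 0.3106.

41/132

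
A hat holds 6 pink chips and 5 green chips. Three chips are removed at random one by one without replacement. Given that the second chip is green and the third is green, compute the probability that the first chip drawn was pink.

2/3

P(first=pink and the second chip is green and the third is green) = (6/11)·(5/10)·(4/9) = 4/33.
P(E) = Σ over first color = 4/33 + 2/33 = 2/11.
By Bayes, P(first=pink | E) = 4/33 / 2/11 = 2/3 ≈ 0.6667.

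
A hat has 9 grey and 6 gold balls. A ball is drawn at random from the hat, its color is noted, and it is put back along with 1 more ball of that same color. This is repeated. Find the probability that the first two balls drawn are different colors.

Either grey then gold, or gold then grey; after the first draw the total is 16.
P = (9/15)·(6/16) + (6/15)·(9/16) = 9/20 ≈ 0.4500.

9/20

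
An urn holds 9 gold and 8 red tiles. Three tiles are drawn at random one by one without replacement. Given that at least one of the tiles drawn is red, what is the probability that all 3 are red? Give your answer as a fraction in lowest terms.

P(all 3 red) = C(8,3)/C(17,3) = 7/85; P(at least one red) = 1 − C(9,3)/C(17,3) = 149/170.
Since 'all 3 red' ⊆ 'at least one red', P(all 3 | at least one) = 7/85 / 149/170 = 14/149 ≈ 0.0940.

14/149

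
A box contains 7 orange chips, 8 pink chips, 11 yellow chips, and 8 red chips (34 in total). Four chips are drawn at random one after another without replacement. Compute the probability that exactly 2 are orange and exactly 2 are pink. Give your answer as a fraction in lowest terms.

147/11594

Unordered draws without replacement: count favorable combinations over C(34,4).
Favorable = C(7,2) · C(8,2) · C(11,0) · C(8,0) = 588; total = C(34,4) = 46376.
P = 588/46376 = 147/11594 ≈ 0.0127.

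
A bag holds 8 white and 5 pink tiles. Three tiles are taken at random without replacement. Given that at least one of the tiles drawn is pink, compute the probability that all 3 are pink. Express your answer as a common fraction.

1/23

P(all 3 pink) = C(5,3)/C(13,3) = 5/143; P(at least one pink) = 1 − C(8,3)/C(13,3) = 115/143.
Since 'all 3 pink' ⊆ 'at least one pink', P(all 3 | at least one) = 5/143 / 115/143 = 1/23 ≈ 0.0435.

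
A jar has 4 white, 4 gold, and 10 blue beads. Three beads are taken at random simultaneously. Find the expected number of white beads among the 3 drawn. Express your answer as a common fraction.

2/3

By linearity of expectation, E[X] = Σ P(draw i is white); by symmetry each draw (even without replacement) has P(white) = 4/18.
E[X] = 3 · 4/18 = 2/3 ≈ 0.6667.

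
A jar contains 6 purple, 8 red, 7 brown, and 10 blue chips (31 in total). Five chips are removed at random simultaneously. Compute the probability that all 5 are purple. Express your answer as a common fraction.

2/56637

Unordered draws without replacement: count favorable combinations over C(31,5).
Favorable = C(6,5) · C(8,0) · C(7,0) · C(10,0) = 6; total = C(31,5) = 169911.
P = 6/169911 = 2/56637 ≈ 0.0000.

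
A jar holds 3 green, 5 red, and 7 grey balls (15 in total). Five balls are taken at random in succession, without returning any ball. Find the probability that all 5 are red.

Unordered draws without replacement: count favorable combinations over C(15,5).
Favorable = C(3,0) · C(5,5) · C(7,0) = 1; total = C(15,5) = 3003.
P = 1/3003 = 1/3003 ≈ 0.0003.

1/3003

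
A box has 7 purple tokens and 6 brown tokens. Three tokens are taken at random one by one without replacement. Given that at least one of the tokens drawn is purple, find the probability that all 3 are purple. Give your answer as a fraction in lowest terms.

5/38

P(all 3 purple) = C(7,3)/C(13,3) = 35/286; P(at least one purple) = 1 − C(6,3)/C(13,3) = 133/143.
Since 'all 3 purple' ⊆ 'at least one purple', P(all 3 | at least one) = 35/286 / 133/143 = 5/38 ≈ 0.1316.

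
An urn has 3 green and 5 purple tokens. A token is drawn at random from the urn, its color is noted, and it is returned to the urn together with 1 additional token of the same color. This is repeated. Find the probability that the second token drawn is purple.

5/8

Condition on the first draw. If first is purple (prob 5/8), second-purple has prob (6)/(9); if not (prob 3/8), it has prob 5/(9).
P = (5/8)·(6/9) + (3/8)·(5/9) = 5/8 ≈ 0.6250.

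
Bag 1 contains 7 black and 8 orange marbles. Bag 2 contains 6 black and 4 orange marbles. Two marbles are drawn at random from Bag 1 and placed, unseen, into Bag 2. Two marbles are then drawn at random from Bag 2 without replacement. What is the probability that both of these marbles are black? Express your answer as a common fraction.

Condition on how many of the transferred marbles are black (from Bag 1: 7 black of 15; then Bag 2 has 12 total).
  0 black: C(7,0)C(8,2)/C(15,2) = 4/15; then P = C(6,2)/C(12,2) = 5/22
  1 black: C(7,1)C(8,1)/C(15,2) = 8/15; then P = C(7,2)/C(12,2) = 7/22
  2 black: C(7,2)C(8,0)/C(15,2) = 1/5; then P = C(8,2)/C(12,2) = 14/33
P(both black) = 52/165 ≈ 0.3152.

52/165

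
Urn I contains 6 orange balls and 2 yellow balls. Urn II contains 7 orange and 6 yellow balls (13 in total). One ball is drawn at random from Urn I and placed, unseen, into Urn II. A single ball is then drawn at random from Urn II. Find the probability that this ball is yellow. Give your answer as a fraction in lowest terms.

25/56

Condition on how many of the transferred balls are yellow (from Urn I: 2 yellow of 8; then Urn II has 14 total).
  0 yellow: C(2,0)C(6,1)/C(8,1) = 3/4; then P = 6/14
  1 yellow: C(2,1)C(6,0)/C(8,1) = 1/4; then P = 7/14
P(yellow from Urn II) = 25/56 ≈ 0.4464.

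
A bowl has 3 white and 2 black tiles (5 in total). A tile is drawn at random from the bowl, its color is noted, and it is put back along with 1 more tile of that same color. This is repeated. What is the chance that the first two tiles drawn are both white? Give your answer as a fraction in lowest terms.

After a white draw the bowl holds 4 white out of 6.
P = (3/5)·(4/6) = 2/5 ≈ 0.4000.

2/5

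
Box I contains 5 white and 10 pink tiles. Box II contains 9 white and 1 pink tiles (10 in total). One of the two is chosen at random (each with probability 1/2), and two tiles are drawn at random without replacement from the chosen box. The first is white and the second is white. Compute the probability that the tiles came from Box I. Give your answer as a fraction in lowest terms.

P(E | Box I) = 2/21; P(E | Box II) = 4/5.
P(E) = 1/2·2/21 + 1/2·4/5 = 47/105.
By Bayes' rule, P(Box I | E) = 1/21 / 47/105 = 5/47 ≈ 0.1064.

5/47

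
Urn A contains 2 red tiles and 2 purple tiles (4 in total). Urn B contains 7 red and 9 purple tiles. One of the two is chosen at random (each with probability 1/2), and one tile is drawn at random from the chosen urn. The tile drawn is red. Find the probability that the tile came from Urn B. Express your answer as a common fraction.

7/15

P(red | Urn A) = 1/2; P(red | Urn B) = 7/16.
P(red) = 1/2·1/2 + 1/2·7/16 = 15/32.
By Bayes' rule, P(Urn B | red) = 7/32 / 15/32 = 7/15 ≈ 0.4667.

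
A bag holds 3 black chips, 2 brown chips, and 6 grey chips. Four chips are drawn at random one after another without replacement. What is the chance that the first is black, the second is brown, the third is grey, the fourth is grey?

Multiply the conditional probability of each draw in order, without replacement, so each draw removes one from its color and from the total.
P = (3/11) · (2/10) · (6/9) · (5/8) = 1/44 ≈ 0.0227.

1/44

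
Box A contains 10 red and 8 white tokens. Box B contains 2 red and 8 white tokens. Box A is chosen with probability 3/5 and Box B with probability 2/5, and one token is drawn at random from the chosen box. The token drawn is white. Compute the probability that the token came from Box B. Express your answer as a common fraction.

P(white | Box A) = 4/9; P(white | Box B) = 4/5.
P(white) = 3/5·4/9 + 2/5·4/5 = 44/75.
By Bayes' rule, P(Box B | white) = 8/25 / 44/75 = 6/11 ≈ 0.5455.

6/11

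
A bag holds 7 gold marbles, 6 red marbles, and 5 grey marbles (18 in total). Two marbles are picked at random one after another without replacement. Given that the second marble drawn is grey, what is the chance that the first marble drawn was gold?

P(first=gold and the second marble drawn is grey) = (7/18)·(5/17) = 35/306.
P(the second marble drawn is grey) = Σ over first color = 35/306 + 5/51 + 10/153 = 5/18.
By Bayes, P(first=gold | the second marble drawn is grey) = 35/306 / 5/18 = 7/17 ≈ 0.4118.

7/17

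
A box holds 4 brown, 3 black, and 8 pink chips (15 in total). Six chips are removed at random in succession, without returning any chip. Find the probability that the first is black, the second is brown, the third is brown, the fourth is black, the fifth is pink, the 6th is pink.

Multiply the conditional probability of each draw in order, without replacement, so each draw removes one from its color and from the total.
P = (3/15) · (4/14) · (3/13) · (2/12) · (8/11) · (7/10) = 4/3575 ≈ 0.0011.

4/3575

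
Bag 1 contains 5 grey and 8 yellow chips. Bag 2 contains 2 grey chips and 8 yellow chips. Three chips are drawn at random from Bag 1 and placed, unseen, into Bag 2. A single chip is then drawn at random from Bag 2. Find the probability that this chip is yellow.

Condition on how many of the transferred chips are yellow (from Bag 1: 8 yellow of 13; then Bag 2 has 13 total).
  0 yellow: C(8,0)C(5,3)/C(13,3) = 5/143; then P = 8/13
  1 yellow: C(8,1)C(5,2)/C(13,3) = 40/143; then P = 9/13
  2 yellow: C(8,2)C(5,1)/C(13,3) = 70/143; then P = 10/13
  3 yellow: C(8,3)C(5,0)/C(13,3) = 28/143; then P = 11/13
P(yellow from Bag 2) = 128/169 ≈ 0.7574.

128/169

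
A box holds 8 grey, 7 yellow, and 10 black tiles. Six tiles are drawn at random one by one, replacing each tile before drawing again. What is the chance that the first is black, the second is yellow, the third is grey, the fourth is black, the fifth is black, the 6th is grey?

Multiply the conditional probability of each draw in order, with replacement (the composition resets each draw).
P = (10/25) · (7/25) · (8/25) · (10/25) · (10/25) · (8/25) = 3584/1953125 ≈ 0.0018.

3584/1953125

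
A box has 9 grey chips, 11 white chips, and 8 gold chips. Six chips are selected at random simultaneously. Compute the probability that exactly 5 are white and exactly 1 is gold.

Unordered draws without replacement: count favorable combinations over C(28,6).
Favorable = C(9,0) · C(11,5) · C(8,1) = 3696; total = C(28,6) = 376740.
P = 3696/376740 = 44/4485 ≈ 0.0098.

44/4485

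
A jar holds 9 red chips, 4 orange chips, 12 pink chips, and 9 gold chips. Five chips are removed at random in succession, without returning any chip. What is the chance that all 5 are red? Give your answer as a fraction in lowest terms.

Unordered draws without replacement: count favorable combinations over C(34,5).
Favorable = C(9,5) · C(4,0) · C(12,0) · C(9,0) = 126; total = C(34,5) = 278256.
P = 126/278256 = 21/46376 ≈ 0.0005.

21/46376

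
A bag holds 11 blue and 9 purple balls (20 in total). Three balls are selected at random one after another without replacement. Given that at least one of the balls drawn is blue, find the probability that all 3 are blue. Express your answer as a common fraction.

P(all 3 blue) = C(11,3)/C(20,3) = 11/76; P(at least one blue) = 1 − C(9,3)/C(20,3) = 88/95.
Since 'all 3 blue' ⊆ 'at least one blue', P(all 3 | at least one) = 11/76 / 88/95 = 5/32 ≈ 0.1562.

5/32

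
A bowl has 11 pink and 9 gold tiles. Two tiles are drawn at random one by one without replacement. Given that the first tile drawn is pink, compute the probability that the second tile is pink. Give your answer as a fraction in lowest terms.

After removing 1 pink, the bowl has 10 pink out of 19 remaining.
P(second is pink | given) = 10/19 ≈ 0.5263.

10/19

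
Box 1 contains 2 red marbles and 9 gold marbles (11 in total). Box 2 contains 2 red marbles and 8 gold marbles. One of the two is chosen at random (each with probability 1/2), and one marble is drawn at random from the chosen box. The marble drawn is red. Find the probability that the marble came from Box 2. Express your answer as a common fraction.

11/21

P(red | Box 1) = 2/11; P(red | Box 2) = 1/5.
P(red) = 1/2·2/11 + 1/2·1/5 = 21/110.
By Bayes' rule, P(Box 2 | red) = 1/10 / 21/110 = 11/21 ≈ 0.5238.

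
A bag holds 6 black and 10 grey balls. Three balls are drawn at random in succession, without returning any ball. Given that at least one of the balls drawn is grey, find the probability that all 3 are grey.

P(all 3 grey) = C(10,3)/C(16,3) = 3/14; P(at least one grey) = 1 − C(6,3)/C(16,3) = 27/28.
Since 'all 3 grey' ⊆ 'at least one grey', P(all 3 | at least one) = 3/14 / 27/28 = 2/9 ≈ 0.2222.

2/9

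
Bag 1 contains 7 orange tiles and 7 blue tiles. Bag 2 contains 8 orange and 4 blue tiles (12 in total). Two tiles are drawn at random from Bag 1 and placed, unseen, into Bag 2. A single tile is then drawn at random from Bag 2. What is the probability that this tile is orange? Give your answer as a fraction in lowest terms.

Condition on how many of the transferred tiles are orange (from Bag 1: 7 orange of 14; then Bag 2 has 14 total).
  0 orange: C(7,0)C(7,2)/C(14,2) = 3/13; then P = 8/14
  1 orange: C(7,1)C(7,1)/C(14,2) = 7/13; then P = 9/14
  2 orange: C(7,2)C(7,0)/C(14,2) = 3/13; then P = 10/14
P(orange from Bag 2) = 9/14 ≈ 0.6429.

9/14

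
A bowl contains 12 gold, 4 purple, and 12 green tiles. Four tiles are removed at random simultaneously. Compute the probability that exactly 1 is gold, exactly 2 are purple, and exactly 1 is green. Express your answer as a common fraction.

Unordered draws without replacement: count favorable combinations over C(28,4).
Favorable = C(12,1) · C(4,2) · C(12,1) = 864; total = C(28,4) = 20475.
P = 864/20475 = 96/2275 ≈ 0.0422.

96/2275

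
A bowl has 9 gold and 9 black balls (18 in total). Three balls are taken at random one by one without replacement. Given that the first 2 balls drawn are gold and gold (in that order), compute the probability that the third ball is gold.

After removing 2 gold, the bowl has 7 gold out of 16 remaining.
P(third is gold | given) = 7/16 ≈ 0.4375.

7/16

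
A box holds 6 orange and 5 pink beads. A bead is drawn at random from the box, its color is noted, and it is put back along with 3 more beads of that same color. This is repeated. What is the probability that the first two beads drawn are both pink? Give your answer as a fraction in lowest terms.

After a pink draw the box holds 8 pink out of 14.
P = (5/11)·(8/14) = 20/77 ≈ 0.2597.

20/77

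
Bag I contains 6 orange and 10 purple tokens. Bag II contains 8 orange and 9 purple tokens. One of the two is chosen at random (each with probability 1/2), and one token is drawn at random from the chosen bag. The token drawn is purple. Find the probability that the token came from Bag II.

72/157

P(purple | Bag I) = 5/8; P(purple | Bag II) = 9/17.
P(purple) = 1/2·5/8 + 1/2·9/17 = 157/272.
By Bayes' rule, P(Bag II | purple) = 9/34 / 157/272 = 72/157 ≈ 0.4586.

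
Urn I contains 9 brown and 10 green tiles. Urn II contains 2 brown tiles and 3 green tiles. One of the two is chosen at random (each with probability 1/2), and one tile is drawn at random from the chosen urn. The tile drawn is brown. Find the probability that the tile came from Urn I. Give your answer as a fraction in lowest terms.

45/83

P(brown | Urn I) = 9/19; P(brown | Urn II) = 2/5.
P(brown) = 1/2·9/19 + 1/2·2/5 = 83/190.
By Bayes' rule, P(Urn I | brown) = 9/38 / 83/190 = 45/83 ≈ 0.5422.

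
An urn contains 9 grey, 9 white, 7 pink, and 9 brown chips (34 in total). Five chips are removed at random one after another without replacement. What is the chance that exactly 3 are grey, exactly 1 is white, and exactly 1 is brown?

567/23188

Unordered draws without replacement: count favorable combinations over C(34,5).
Favorable = C(9,3) · C(9,1) · C(7,0) · C(9,1) = 6804; total = C(34,5) = 278256.
P = 6804/278256 = 567/23188 ≈ 0.0245.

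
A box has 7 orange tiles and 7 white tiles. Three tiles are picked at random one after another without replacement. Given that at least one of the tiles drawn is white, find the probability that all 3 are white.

5/47

P(all 3 white) = C(7,3)/C(14,3) = 5/52; P(at least one white) = 1 − C(7,3)/C(14,3) = 47/52.
Since 'all 3 white' ⊆ 'at least one white', P(all 3 | at least one) = 5/52 / 47/52 = 5/47 ≈ 0.1064.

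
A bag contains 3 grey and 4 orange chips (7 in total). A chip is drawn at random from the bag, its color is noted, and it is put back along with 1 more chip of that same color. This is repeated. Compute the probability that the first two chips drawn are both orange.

5/14

After a orange draw the bag holds 5 orange out of 8.
P = (4/7)·(5/8) = 5/14 ≈ 0.3571.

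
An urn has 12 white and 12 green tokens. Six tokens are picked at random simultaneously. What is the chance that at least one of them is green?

434/437

Use the complement: P(at least one green) = 1 − P(no green).
P(none) = C(12,6)/C(24,6) = 924/134596.
So P = 1 − 924/134596 = 434/437 ≈ 0.9931.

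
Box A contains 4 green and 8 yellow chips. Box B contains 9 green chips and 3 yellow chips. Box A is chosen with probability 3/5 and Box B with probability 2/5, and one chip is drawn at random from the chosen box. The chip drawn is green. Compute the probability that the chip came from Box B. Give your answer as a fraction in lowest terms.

3/5

P(green | Box A) = 1/3; P(green | Box B) = 3/4.
P(green) = 3/5·1/3 + 2/5·3/4 = 1/2.
By Bayes' rule, P(Box B | green) = 3/10 / 1/2 = 3/5 ≈ 0.6000.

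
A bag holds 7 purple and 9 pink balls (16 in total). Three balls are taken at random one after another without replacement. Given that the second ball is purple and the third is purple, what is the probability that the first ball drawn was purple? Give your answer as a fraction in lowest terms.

P(first=purple and the second ball is purple and the third is purple) = (7/16)·(6/15)·(5/14) = 1/16.
P(E) = Σ over first color = 1/16 + 9/80 = 7/40.
By Bayes, P(first=purple | E) = 1/16 / 7/40 = 5/14 ≈ 0.3571.

5/14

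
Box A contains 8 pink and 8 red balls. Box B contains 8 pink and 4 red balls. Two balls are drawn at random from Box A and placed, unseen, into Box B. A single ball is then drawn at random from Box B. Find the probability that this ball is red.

5/14

Condition on how many of the transferred balls are red (from Box A: 8 red of 16; then Box B has 14 total).
  0 red: C(8,0)C(8,2)/C(16,2) = 7/30; then P = 4/14
  1 red: C(8,1)C(8,1)/C(16,2) = 8/15; then P = 5/14
  2 red: C(8,2)C(8,0)/C(16,2) = 7/30; then P = 6/14
P(red from Box B) = 5/14 ≈ 0.3571.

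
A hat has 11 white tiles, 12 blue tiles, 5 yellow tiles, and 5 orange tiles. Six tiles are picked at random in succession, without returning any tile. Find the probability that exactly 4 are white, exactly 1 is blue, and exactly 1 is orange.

225/12586

Unordered draws without replacement: count favorable combinations over C(33,6).
Favorable = C(11,4) · C(12,1) · C(5,0) · C(5,1) = 19800; total = C(33,6) = 1107568.
P = 19800/1107568 = 225/12586 ≈ 0.0179.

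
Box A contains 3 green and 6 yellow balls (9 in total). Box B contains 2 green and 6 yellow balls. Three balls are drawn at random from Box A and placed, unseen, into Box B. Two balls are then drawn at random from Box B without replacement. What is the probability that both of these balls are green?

13/220

Condition on how many of the transferred balls are green (from Box A: 3 green of 9; then Box B has 11 total).
  0 green: C(3,0)C(6,3)/C(9,3) = 5/21; then P = C(2,2)/C(11,2) = 1/55
  1 green: C(3,1)C(6,2)/C(9,3) = 15/28; then P = C(3,2)/C(11,2) = 3/55
  2 green: C(3,2)C(6,1)/C(9,3) = 3/14; then P = C(4,2)/C(11,2) = 6/55
  3 green: C(3,3)C(6,0)/C(9,3) = 1/84; then P = C(5,2)/C(11,2) = 2/11
P(both green) = 13/220 ≈ 0.0591.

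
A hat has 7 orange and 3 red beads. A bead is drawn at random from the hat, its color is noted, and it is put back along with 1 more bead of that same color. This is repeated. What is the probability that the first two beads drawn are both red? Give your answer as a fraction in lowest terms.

6/55

After a red draw the hat holds 4 red out of 11.
P = (3/10)·(4/11) = 6/55 ≈ 0.1091.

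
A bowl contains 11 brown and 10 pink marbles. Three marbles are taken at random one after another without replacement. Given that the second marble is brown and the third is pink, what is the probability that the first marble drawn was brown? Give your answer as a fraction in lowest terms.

P(first=brown and the second marble is brown and the third is pink) = (11/21)·(10/20)·(10/19) = 55/399.
P(E) = Σ over first color = 55/399 + 33/266 = 11/42.
By Bayes, P(first=brown | E) = 55/399 / 11/42 = 10/19 ≈ 0.5263.

10/19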